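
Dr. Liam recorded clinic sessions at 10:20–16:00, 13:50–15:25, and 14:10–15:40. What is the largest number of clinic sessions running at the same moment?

Walk the sorted start/end points keeping a running depth.
The depth first hits 3 at 14:10.

3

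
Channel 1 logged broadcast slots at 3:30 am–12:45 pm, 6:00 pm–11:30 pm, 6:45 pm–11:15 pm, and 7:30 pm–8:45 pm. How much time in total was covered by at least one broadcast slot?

Merged: 3:30 am–12:45 pm, 6:00 pm–11:30 pm.
Lengths: 9 h 15 min + 5 h 30 min = 14 h 45 min.

14 h 45 min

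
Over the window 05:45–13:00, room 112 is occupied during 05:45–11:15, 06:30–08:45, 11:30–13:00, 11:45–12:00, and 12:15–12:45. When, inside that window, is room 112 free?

11:15–11:30

The merged coverage is 05:45–11:15, 11:30–13:00.
Uncovered inside 05:45–13:00: 11:15–11:30.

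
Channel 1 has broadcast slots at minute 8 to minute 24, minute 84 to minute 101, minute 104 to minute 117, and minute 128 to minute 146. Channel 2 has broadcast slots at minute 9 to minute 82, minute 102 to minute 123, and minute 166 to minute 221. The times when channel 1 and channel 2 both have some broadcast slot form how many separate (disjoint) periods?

2

A ∩ B = minute 9 to minute 24, minute 104 to minute 117.
That is 2 disjoint pieces.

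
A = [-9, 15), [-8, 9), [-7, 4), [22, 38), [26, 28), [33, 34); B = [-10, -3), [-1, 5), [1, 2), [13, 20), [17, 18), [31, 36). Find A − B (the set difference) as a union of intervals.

[-3, -1) ∪ [5, 13) ∪ [22, 31) ∪ [36, 38)

A, merged: [-9, 15), [22, 38).
B, merged: [-10, -3), [-1, 5), [13, 20), [31, 36).
[-9, 15) \ B = [-3, -1), [5, 13).
[22, 38) \ B = [22, 31), [36, 38).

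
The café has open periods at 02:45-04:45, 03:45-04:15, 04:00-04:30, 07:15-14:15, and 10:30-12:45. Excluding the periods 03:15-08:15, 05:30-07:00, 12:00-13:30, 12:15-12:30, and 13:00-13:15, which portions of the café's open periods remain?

Merge the first list: 02:45-04:45, 07:15-14:15.
Merge the second list: 03:15-08:15, 12:00-13:30.
02:45-04:45 with B removed leaves 02:45-03:15.
07:15-14:15 with B removed leaves 08:15-12:00, 13:30-14:15.

02:45-03:15, 08:15-12:00, 13:30-14:15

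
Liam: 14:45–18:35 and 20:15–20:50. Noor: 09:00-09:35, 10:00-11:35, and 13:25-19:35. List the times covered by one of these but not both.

A \ B = 20:15-20:50.
B \ A = 09:00-09:35, 10:00-11:35, 13:25-14:45, 18:35-19:35.
Union of the two gives the symmetric difference.

09:00-09:35, 10:00-11:35, 13:25-14:45, 18:35-19:35, 20:15-20:50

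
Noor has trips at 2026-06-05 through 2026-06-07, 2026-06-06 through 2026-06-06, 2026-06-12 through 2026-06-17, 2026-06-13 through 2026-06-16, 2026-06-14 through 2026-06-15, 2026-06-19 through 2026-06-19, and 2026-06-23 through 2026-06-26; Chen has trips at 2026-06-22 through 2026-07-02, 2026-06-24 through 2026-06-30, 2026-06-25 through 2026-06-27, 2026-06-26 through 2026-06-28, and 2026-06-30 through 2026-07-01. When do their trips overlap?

2026-06-23 through 2026-06-26

First set merges to 2026-06-05 through 2026-06-07, 2026-06-12 through 2026-06-17, 2026-06-19 through 2026-06-19, 2026-06-23 through 2026-06-26.
Second set merges to 2026-06-22 through 2026-07-02.
2026-06-05 through 2026-06-07 falls entirely outside B.
2026-06-12 through 2026-06-17 falls entirely outside B.
2026-06-19 through 2026-06-19 falls entirely outside B.
2026-06-23 through 2026-06-26 overlaps B on 2026-06-23 through 2026-06-26.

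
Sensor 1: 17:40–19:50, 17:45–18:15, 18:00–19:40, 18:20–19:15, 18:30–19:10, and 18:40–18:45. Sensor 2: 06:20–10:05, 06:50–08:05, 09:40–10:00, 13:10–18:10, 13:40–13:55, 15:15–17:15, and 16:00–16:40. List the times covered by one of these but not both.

Merge the first list: 17:40-19:50.
Merge the second list: 06:20-10:05, 13:10-18:10.
A \ B = 18:10-19:50.
B \ A = 06:20-10:05, 13:10-17:40.
Union of the two gives the symmetric difference.

06:20-10:05, 13:10-17:40, 18:10-19:50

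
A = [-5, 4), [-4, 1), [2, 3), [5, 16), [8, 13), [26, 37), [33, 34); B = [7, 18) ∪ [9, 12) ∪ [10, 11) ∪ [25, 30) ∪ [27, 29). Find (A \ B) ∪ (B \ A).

[-5, 4) ∪ [5, 7) ∪ [16, 18) ∪ [25, 26) ∪ [30, 37)

First set merges to [-5, 4), [5, 16), [26, 37).
Second set merges to [7, 18), [25, 30).
A but not B: [-5, 4), [5, 7), [30, 37).
B but not A: [16, 18), [25, 26).
Combining gives A △ B.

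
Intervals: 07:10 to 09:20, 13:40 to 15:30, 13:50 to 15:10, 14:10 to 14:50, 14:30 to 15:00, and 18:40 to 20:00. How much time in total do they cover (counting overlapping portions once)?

Merged: 07:10–09:20, 13:40–15:30, 18:40–20:00.
Lengths: 2 h 10 min + 1 h 50 min + 1 h 20 min = 5 h 20 min.

5 h 20 min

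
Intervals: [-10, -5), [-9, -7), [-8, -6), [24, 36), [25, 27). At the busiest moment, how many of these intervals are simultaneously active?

Walk the sorted start/end points keeping a running depth.
The depth first hits 3 at -8.

3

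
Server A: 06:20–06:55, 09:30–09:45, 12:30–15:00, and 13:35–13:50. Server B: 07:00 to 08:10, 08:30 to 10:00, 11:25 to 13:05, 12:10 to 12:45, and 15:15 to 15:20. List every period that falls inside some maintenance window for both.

First set merges to 06:20–06:55, 09:30–09:45, 12:30–15:00.
Second set merges to 07:00–08:10, 08:30–10:00, 11:25–13:05, 15:15–15:20.
06:20–06:55 meets no B interval.
09:30–09:45 ∩ B → 09:30–09:45.
12:30–15:00 ∩ B → 12:30–13:05.

09:30–09:45, 12:30–13:05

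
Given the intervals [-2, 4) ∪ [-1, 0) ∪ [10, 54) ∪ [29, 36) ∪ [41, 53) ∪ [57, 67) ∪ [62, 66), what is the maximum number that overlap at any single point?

2

Sweep endpoints in order; track running count of active intervals.
Peak of 2 reached at -1.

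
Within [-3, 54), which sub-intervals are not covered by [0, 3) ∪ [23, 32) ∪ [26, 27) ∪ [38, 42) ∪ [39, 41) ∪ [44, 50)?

[-3, 0) ∪ [3, 23) ∪ [32, 38) ∪ [42, 44) ∪ [50, 54)

The merged coverage is [0, 3), [23, 32), [38, 42), [44, 50).
Uncovered inside [-3, 54): [-3, 0), [3, 23), [32, 38), [42, 44), [50, 54).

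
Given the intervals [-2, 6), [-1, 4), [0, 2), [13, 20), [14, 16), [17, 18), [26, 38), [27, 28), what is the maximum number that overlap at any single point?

3

Sweep endpoints in order; track running count of active intervals.
Peak of 3 reached at 0.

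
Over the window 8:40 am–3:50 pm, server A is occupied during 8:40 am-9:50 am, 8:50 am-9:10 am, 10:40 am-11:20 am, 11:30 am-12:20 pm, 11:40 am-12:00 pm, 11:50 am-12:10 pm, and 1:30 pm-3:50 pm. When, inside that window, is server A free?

After merging, the occupied span is 8:40 am–9:50 am, 10:40 am–11:20 am, 11:30 am–12:20 pm, 1:30 pm–3:50 pm.
Gaps within 8:40 am–3:50 pm: 9:50 am–10:40 am, 11:20 am–11:30 am, 12:20 pm–1:30 pm.

9:50 am–10:40 am, 11:20 am–11:30 am, 12:20 pm–1:30 pm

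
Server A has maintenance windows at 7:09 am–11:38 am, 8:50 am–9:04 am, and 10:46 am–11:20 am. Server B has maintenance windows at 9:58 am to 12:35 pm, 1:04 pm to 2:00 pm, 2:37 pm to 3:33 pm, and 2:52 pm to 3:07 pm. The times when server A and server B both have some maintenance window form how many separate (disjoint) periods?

Merge the first list: 7:09 am-11:38 am.
Merge the second list: 9:58 am-12:35 pm, 1:04 pm-2:00 pm, 2:37 pm-3:33 pm.
A ∩ B = 9:58 am-11:38 am.
That is 1 disjoint piece.

1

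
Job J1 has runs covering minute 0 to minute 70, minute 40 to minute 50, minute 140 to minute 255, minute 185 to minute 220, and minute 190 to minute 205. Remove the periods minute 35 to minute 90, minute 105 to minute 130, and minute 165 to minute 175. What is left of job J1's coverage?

minute 0 to minute 35, minute 140 to minute 165, minute 175 to minute 255

Merge the first list: minute 0 to minute 70, minute 140 to minute 255.
minute 0 to minute 70 \ B = minute 0 to minute 35.
minute 140 to minute 255 \ B = minute 140 to minute 165, minute 175 to minute 255.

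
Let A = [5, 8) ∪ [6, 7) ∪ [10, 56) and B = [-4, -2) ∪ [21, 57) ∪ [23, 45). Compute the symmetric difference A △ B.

First set merges to [5, 8), [10, 56).
Second set merges to [-4, -2), [21, 57).
A but not B: [5, 8), [10, 21).
B but not A: [-4, -2), [56, 57).
Combining gives A △ B.

[-4, -2) ∪ [5, 8) ∪ [10, 21) ∪ [56, 57)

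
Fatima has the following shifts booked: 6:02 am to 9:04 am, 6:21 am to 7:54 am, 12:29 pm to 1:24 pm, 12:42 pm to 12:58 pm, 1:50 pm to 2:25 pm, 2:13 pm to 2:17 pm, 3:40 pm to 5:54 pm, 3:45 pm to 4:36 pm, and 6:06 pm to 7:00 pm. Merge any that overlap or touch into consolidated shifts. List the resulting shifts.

6:02 am–9:04 am, 12:29 pm–1:24 pm, 1:50 pm–2:25 pm, 3:40 pm–5:54 pm, 6:06 pm–7:00 pm

6:21 am–7:54 am overlaps/touches 6:02 am–9:04 am → extend to 6:02 am–9:04 am.
12:29 pm–1:24 pm is disjoint → start new block.
12:42 pm–12:58 pm overlaps/touches 12:29 pm–1:24 pm → extend to 12:29 pm–1:24 pm.
1:50 pm–2:25 pm is disjoint → start new block.
2:13 pm–2:17 pm overlaps/touches 1:50 pm–2:25 pm → extend to 1:50 pm–2:25 pm.
3:40 pm–5:54 pm is disjoint → start new block.
3:45 pm–4:36 pm overlaps/touches 3:40 pm–5:54 pm → extend to 3:40 pm–5:54 pm.
6:06 pm–7:00 pm is disjoint → start new block.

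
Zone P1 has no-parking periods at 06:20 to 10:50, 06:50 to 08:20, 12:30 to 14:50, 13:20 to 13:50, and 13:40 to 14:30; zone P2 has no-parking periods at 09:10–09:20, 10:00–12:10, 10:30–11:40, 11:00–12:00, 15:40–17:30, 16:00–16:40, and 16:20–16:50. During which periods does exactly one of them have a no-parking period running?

06:20–09:10, 09:20–10:00, 10:50–12:10, 12:30–14:50, 15:40–17:30

A, merged: 06:20–10:50, 12:30–14:50.
B, merged: 09:10–09:20, 10:00–12:10, 15:40–17:30.
Only in the first: 06:20–09:10, 09:20–10:00, 12:30–14:50.
Only in the second: 10:50–12:10, 15:40–17:30.
Together these are the periods covered by exactly one.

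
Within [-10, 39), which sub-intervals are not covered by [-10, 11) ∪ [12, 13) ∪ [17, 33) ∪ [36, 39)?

After merging, the occupied span is [-10, 11), [12, 13), [17, 33), [36, 39).
Uncovered inside [-10, 39): [11, 12), [13, 17), [33, 36).

[11, 12) ∪ [13, 17) ∪ [33, 36)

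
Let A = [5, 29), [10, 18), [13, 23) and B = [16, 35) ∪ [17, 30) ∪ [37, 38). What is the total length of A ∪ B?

A, merged: [5, 29).
B, merged: [16, 35), [37, 38).
A ∪ B = [5, 35), [37, 38).
Total: 30 + 1 = 31.

31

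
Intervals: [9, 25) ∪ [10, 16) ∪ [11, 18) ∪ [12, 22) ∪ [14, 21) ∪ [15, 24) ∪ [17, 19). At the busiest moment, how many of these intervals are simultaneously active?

6

Walk the sorted start/end points keeping a running depth.
The depth first hits 6 at 15.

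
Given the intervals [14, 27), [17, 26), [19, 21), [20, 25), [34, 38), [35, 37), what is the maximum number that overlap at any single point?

Walk the sorted start/end points keeping a running depth.
The depth first hits 4 at 20.

4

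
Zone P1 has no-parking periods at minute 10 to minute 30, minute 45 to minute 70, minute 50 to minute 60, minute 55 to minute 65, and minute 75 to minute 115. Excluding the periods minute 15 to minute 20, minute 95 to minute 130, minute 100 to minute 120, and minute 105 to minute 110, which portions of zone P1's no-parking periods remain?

minute 10 to minute 15, minute 20 to minute 30, minute 45 to minute 70, minute 75 to minute 95

Merge the first list: minute 10 to minute 30, minute 45 to minute 70, minute 75 to minute 115.
Merge the second list: minute 15 to minute 20, minute 95 to minute 130.
minute 10 to minute 30 with B removed leaves minute 10 to minute 15, minute 20 to minute 30.
minute 45 to minute 70 is untouched.
minute 75 to minute 115 with B removed leaves minute 75 to minute 95.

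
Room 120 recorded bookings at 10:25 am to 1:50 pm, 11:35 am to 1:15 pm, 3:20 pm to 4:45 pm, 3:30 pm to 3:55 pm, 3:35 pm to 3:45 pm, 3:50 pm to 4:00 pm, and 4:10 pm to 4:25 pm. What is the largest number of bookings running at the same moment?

3

Sweep endpoints in order; track running count of active intervals.
Peak of 3 reached at 3:35 pm.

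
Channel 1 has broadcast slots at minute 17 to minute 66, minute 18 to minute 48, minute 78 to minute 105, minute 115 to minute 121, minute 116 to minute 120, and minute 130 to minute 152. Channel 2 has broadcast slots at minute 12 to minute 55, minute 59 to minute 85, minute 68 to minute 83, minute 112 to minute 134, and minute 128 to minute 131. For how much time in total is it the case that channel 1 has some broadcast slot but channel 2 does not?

42 minutes

A, merged: minute 17 to minute 66, minute 78 to minute 105, minute 115 to minute 121, minute 130 to minute 152.
B, merged: minute 12 to minute 55, minute 59 to minute 85, minute 112 to minute 134.
A \ B = minute 55 to minute 59, minute 85 to minute 105, minute 134 to minute 152.
Total: 4 minutes + 20 minutes + 18 minutes = 42 minutes.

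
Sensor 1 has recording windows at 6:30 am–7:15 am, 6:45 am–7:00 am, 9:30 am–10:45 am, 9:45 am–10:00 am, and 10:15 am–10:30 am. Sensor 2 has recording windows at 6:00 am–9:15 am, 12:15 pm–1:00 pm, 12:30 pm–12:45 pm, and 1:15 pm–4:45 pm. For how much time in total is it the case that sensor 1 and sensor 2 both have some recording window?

Merge the first list: 6:30 am-7:15 am, 9:30 am-10:45 am.
Merge the second list: 6:00 am-9:15 am, 12:15 pm-1:00 pm, 1:15 pm-4:45 pm.
A ∩ B = 6:30 am-7:15 am.
Total: 45 min.

45 min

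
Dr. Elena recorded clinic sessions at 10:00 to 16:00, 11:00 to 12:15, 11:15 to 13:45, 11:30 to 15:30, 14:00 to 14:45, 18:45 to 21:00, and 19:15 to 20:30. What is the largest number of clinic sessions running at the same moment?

Walk the sorted start/end points keeping a running depth.
The depth first hits 4 at 11:30.

4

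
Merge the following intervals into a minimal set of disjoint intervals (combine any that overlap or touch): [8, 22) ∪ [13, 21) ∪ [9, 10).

Sort by start: [8, 22), [9, 10), [13, 21).
[9, 10) overlaps/touches [8, 22) → extend to [8, 22).
[13, 21) overlaps/touches [8, 22) → extend to [8, 22).

[8, 22)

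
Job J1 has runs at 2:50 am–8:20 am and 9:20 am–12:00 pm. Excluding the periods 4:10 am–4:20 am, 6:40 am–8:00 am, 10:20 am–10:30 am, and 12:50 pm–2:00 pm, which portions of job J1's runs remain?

2:50 am–4:10 am, 4:20 am–6:40 am, 8:00 am–8:20 am, 9:20 am–10:20 am, 10:30 am–12:00 pm

2:50 am–8:20 am with B removed leaves 2:50 am–4:10 am, 4:20 am–6:40 am, 8:00 am–8:20 am.
9:20 am–12:00 pm with B removed leaves 9:20 am–10:20 am, 10:30 am–12:00 pm.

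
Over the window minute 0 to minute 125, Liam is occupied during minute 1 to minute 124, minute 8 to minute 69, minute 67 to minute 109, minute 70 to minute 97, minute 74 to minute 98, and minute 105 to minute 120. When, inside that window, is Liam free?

Covered (merged): minute 1 to minute 124.
Gaps within minute 0 to minute 125: minute 0 to minute 1, minute 124 to minute 125.

minute 0 to minute 1, minute 124 to minute 125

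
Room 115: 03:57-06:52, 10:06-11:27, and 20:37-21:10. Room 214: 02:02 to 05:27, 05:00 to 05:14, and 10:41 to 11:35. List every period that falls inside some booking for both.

Merge the second list: 02:02–05:27, 10:41–11:35.
03:57–06:52 overlaps B on 03:57–05:27.
10:06–11:27 overlaps B on 10:41–11:27.
20:37–21:10 falls entirely outside B.

03:57–05:27, 10:41–11:27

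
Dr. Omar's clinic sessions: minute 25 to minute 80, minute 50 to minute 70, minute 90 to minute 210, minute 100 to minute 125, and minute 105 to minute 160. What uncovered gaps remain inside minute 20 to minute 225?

After merging, the occupied span is minute 25 to minute 80, minute 90 to minute 210.
Gaps within minute 20 to minute 225: minute 20 to minute 25, minute 80 to minute 90, minute 210 to minute 225.

minute 20 to minute 25, minute 80 to minute 90, minute 210 to minute 225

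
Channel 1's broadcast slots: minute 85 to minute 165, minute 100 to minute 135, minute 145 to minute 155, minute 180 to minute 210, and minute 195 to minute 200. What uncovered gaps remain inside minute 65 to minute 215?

minute 65 to minute 85, minute 165 to minute 180, minute 210 to minute 215

The merged coverage is minute 85 to minute 165, minute 180 to minute 210.
Uncovered inside minute 65 to minute 215: minute 65 to minute 85, minute 165 to minute 180, minute 210 to minute 215.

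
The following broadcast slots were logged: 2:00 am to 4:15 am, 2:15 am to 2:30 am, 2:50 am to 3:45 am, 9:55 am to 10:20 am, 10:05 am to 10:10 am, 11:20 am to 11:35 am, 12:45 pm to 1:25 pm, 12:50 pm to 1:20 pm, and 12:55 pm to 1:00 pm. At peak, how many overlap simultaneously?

3

Walk the sorted start/end points keeping a running depth.
The depth first hits 3 at 12:55 pm.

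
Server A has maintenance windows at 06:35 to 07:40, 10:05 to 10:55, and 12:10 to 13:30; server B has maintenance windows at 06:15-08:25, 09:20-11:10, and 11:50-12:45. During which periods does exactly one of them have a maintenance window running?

A \ B = 12:45-13:30.
B \ A = 06:15-06:35, 07:40-08:25, 09:20-10:05, 10:55-11:10, 11:50-12:10.
Union of the two gives the symmetric difference.

06:15-06:35, 07:40-08:25, 09:20-10:05, 10:55-11:10, 11:50-12:10, 12:45-13:30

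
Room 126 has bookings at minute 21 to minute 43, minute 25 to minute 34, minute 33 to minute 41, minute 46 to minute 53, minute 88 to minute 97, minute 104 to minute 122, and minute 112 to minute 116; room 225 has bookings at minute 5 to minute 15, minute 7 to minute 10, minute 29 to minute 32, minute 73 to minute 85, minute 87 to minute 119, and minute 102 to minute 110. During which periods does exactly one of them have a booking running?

A, merged: minute 21 to minute 43, minute 46 to minute 53, minute 88 to minute 97, minute 104 to minute 122.
B, merged: minute 5 to minute 15, minute 29 to minute 32, minute 73 to minute 85, minute 87 to minute 119.
Only in the first: minute 21 to minute 29, minute 32 to minute 43, minute 46 to minute 53, minute 119 to minute 122.
Only in the second: minute 5 to minute 15, minute 73 to minute 85, minute 87 to minute 88, minute 97 to minute 104.
Together these are the periods covered by exactly one.

minute 5 to minute 15, minute 21 to minute 29, minute 32 to minute 43, minute 46 to minute 53, minute 73 to minute 85, minute 87 to minute 88, minute 97 to minute 104, minute 119 to minute 122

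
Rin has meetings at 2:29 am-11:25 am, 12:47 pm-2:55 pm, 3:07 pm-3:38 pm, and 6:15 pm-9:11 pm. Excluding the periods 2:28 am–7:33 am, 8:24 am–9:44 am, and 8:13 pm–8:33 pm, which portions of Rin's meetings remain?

2:29 am–11:25 am \ B = 7:33 am–8:24 am, 9:44 am–11:25 am.
12:47 pm–2:55 pm: nothing removed.
3:07 pm–3:38 pm: nothing removed.
6:15 pm–9:11 pm \ B = 6:15 pm–8:13 pm, 8:33 pm–9:11 pm.

7:33 am–8:24 am, 9:44 am–11:25 am, 12:47 pm–2:55 pm, 3:07 pm–3:38 pm, 6:15 pm–8:13 pm, 8:33 pm–9:11 pm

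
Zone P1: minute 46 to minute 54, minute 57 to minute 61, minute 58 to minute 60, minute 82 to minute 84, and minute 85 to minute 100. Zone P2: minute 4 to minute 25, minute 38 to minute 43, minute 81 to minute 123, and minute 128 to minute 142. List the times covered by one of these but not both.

Merge the first list: minute 46 to minute 54, minute 57 to minute 61, minute 82 to minute 84, minute 85 to minute 100.
A \ B = minute 46 to minute 54, minute 57 to minute 61.
B \ A = minute 4 to minute 25, minute 38 to minute 43, minute 81 to minute 82, minute 84 to minute 85, minute 100 to minute 123, minute 128 to minute 142.
Union of the two gives the symmetric difference.

minute 4 to minute 25, minute 38 to minute 43, minute 46 to minute 54, minute 57 to minute 61, minute 81 to minute 82, minute 84 to minute 85, minute 100 to minute 123, minute 128 to minute 142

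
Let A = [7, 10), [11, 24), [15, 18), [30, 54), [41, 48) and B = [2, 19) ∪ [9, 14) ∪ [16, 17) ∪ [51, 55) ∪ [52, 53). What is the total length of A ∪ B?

Merge the first list: [7, 10), [11, 24), [30, 54).
Merge the second list: [2, 19), [51, 55).
A ∪ B = [2, 24), [30, 55).
Total: 22 + 25 = 47.

47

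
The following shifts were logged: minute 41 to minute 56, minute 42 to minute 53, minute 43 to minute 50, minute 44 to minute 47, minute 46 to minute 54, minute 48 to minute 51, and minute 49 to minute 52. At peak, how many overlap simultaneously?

Sweep endpoints in order; track running count of active intervals.
Peak of 6 reached at minute 49.

6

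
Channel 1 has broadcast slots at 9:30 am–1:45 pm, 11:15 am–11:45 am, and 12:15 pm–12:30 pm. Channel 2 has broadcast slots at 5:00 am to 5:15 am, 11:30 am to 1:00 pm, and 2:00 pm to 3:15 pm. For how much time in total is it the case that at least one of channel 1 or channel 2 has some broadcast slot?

5 h 45 min

Merge the first list: 9:30 am–1:45 pm.
A ∪ B = 5:00 am–5:15 am, 9:30 am–1:45 pm, 2:00 pm–3:15 pm.
Total: 15 min + 4 h 15 min + 1 h 15 min = 5 h 45 min.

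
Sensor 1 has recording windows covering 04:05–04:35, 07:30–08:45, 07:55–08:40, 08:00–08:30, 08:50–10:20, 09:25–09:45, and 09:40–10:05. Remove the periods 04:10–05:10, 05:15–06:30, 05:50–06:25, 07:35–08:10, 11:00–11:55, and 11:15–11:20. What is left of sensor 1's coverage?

First set merges to 04:05–04:35, 07:30–08:45, 08:50–10:20.
Second set merges to 04:10–05:10, 05:15–06:30, 07:35–08:10, 11:00–11:55.
04:05–04:35 with B removed leaves 04:05–04:10.
07:30–08:45 with B removed leaves 07:30–07:35, 08:10–08:45.
08:50–10:20 is untouched.

04:05–04:10, 07:30–07:35, 08:10–08:45, 08:50–10:20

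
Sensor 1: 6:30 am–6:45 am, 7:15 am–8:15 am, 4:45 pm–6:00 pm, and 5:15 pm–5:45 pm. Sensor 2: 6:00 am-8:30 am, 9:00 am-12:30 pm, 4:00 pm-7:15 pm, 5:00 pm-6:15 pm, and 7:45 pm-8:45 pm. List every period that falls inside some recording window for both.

A, merged: 6:30 am–6:45 am, 7:15 am–8:15 am, 4:45 pm–6:00 pm.
B, merged: 6:00 am–8:30 am, 9:00 am–12:30 pm, 4:00 pm–7:15 pm, 7:45 pm–8:45 pm.
6:30 am–6:45 am ∩ B → 6:30 am–6:45 am.
7:15 am–8:15 am ∩ B → 7:15 am–8:15 am.
4:45 pm–6:00 pm ∩ B → 4:45 pm–6:00 pm.

6:30 am–6:45 am, 7:15 am–8:15 am, 4:45 pm–6:00 pm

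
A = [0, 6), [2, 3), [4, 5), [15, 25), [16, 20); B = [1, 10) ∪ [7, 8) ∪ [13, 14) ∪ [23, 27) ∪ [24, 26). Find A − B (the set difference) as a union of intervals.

A, merged: [0, 6), [15, 25).
B, merged: [1, 10), [13, 14), [23, 27).
[0, 6) minus B → [0, 1).
[15, 25) minus B → [15, 23).

[0, 1) ∪ [15, 23)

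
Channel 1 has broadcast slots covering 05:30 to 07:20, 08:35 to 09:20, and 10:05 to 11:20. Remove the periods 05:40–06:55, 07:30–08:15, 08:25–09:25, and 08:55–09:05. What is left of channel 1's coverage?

Second set merges to 05:40-06:55, 07:30-08:15, 08:25-09:25.
05:30-07:20 with B removed leaves 05:30-05:40, 06:55-07:20.
08:35-09:20 lies entirely inside B → drops out.
10:05-11:20 is untouched.

05:30-05:40, 06:55-07:20, 10:05-11:20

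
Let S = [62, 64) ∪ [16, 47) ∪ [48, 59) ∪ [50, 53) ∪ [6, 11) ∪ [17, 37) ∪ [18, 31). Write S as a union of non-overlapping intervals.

[6, 11) ∪ [16, 47) ∪ [48, 59) ∪ [62, 64)

Sort by start: [6, 11), [16, 47), [17, 37), [18, 31), [48, 59), [50, 53), [62, 64).
[16, 47) is disjoint → start new block.
[17, 37) overlaps/touches [16, 47) → extend to [16, 47).
[18, 31) overlaps/touches [16, 47) → extend to [16, 47).
[48, 59) is disjoint → start new block.
[50, 53) overlaps/touches [48, 59) → extend to [48, 59).
[62, 64) is disjoint → start new block.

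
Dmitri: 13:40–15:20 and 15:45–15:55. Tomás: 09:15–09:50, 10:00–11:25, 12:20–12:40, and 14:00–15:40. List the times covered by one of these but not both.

09:15–09:50, 10:00–11:25, 12:20–12:40, 13:40–14:00, 15:20–15:40, 15:45–15:55

A \ B = 13:40–14:00, 15:45–15:55.
B \ A = 09:15–09:50, 10:00–11:25, 12:20–12:40, 15:20–15:40.
Union of the two gives the symmetric difference.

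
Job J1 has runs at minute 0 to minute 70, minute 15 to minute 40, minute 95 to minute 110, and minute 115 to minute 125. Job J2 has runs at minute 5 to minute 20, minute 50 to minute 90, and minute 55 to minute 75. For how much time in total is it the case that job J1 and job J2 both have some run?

35 minutes

Merge the first list: minute 0 to minute 70, minute 95 to minute 110, minute 115 to minute 125.
Merge the second list: minute 5 to minute 20, minute 50 to minute 90.
A ∩ B = minute 5 to minute 20, minute 50 to minute 70.
Total: 15 minutes + 20 minutes = 35 minutes.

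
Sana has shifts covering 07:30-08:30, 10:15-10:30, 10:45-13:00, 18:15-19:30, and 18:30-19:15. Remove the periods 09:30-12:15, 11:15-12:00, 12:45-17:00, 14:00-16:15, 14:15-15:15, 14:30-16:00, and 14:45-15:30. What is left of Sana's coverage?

07:30–08:30, 12:15–12:45, 18:15–19:30

A, merged: 07:30–08:30, 10:15–10:30, 10:45–13:00, 18:15–19:30.
B, merged: 09:30–12:15, 12:45–17:00.
07:30–08:30: no B overlap → unchanged.
10:15–10:30: fully covered by B → removed.
10:45–13:00 minus B → 12:15–12:45.
18:15–19:30: no B overlap → unchanged.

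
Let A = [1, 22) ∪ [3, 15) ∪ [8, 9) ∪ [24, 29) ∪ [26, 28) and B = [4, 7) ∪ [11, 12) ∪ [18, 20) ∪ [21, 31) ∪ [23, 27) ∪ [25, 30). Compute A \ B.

First set merges to [1, 22), [24, 29).
Second set merges to [4, 7), [11, 12), [18, 20), [21, 31).
[1, 22) with B removed leaves [1, 4), [7, 11), [12, 18), [20, 21).
[24, 29) lies entirely inside B → drops out.

[1, 4) ∪ [7, 11) ∪ [12, 18) ∪ [20, 21)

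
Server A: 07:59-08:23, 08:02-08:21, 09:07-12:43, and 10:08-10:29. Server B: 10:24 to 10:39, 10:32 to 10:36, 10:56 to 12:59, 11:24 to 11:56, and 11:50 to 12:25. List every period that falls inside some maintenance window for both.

10:24–10:39, 10:56–12:43

First set merges to 07:59–08:23, 09:07–12:43.
Second set merges to 10:24–10:39, 10:56–12:59.
07:59–08:23: no overlap with the second set.
09:07–12:43 meets the second set on 10:24–10:39, 10:56–12:43.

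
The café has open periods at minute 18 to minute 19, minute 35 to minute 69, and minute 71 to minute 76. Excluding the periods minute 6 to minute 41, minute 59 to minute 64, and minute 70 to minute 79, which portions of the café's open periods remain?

minute 41 to minute 59, minute 64 to minute 69

minute 18 to minute 19: entirely removed.
minute 35 to minute 69 \ B = minute 41 to minute 59, minute 64 to minute 69.
minute 71 to minute 76: entirely removed.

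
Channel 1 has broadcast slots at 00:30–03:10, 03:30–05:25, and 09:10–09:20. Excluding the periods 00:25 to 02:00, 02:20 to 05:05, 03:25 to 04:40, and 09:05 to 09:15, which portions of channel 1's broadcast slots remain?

Second set merges to 00:25-02:00, 02:20-05:05, 09:05-09:15.
00:30-03:10 minus B → 02:00-02:20.
03:30-05:25 minus B → 05:05-05:25.
09:10-09:20 minus B → 09:15-09:20.

02:00-02:20, 05:05-05:25, 09:15-09:20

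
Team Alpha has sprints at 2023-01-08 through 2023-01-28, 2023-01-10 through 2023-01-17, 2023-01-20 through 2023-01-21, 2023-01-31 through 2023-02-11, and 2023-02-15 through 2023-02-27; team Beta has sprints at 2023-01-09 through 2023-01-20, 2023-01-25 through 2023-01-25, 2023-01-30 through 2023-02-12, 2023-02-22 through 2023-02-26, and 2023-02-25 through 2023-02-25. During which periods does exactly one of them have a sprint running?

2023-01-08 through 2023-01-08, 2023-01-21 through 2023-01-24, 2023-01-26 through 2023-01-28, 2023-01-30 through 2023-01-30, 2023-02-12 through 2023-02-12, 2023-02-15 through 2023-02-21, 2023-02-27 through 2023-02-27

A, merged: 2023-01-08 through 2023-01-28, 2023-01-31 through 2023-02-11, 2023-02-15 through 2023-02-27.
B, merged: 2023-01-09 through 2023-01-20, 2023-01-25 through 2023-01-25, 2023-01-30 through 2023-02-12, 2023-02-22 through 2023-02-26.
A \ B = 2023-01-08 through 2023-01-08, 2023-01-21 through 2023-01-24, 2023-01-26 through 2023-01-28, 2023-02-15 through 2023-02-21, 2023-02-27 through 2023-02-27.
B \ A = 2023-01-30 through 2023-01-30, 2023-02-12 through 2023-02-12.
Union of the two gives the symmetric difference.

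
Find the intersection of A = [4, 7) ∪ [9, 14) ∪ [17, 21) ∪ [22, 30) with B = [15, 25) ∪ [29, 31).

[4, 7) meets no B interval.
[9, 14) meets no B interval.
[17, 21) ∩ B → [17, 21).
[22, 30) ∩ B → [22, 25), [29, 30).

[17, 21) ∪ [22, 25) ∪ [29, 30)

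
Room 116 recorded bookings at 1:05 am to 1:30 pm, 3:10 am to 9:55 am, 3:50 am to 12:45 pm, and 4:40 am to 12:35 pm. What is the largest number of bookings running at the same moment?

4

At 4:40 am, 4 of the intervals are simultaneously active.
No point has more.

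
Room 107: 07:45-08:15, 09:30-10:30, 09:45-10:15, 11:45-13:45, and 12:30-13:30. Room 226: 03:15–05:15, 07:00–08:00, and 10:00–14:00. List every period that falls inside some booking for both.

07:45-08:00, 10:00-10:30, 11:45-13:45

Merge the first list: 07:45-08:15, 09:30-10:30, 11:45-13:45.
07:45-08:15 meets the second set on 07:45-08:00.
09:30-10:30 meets the second set on 10:00-10:30.
11:45-13:45 meets the second set on 11:45-13:45.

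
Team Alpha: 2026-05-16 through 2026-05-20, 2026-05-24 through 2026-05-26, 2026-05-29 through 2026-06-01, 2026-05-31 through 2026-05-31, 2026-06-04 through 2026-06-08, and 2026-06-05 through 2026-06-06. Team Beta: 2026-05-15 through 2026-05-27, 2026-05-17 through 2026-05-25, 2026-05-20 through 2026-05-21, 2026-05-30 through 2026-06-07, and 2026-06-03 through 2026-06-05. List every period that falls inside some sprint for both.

Merge the first list: 2026-05-16 through 2026-05-20, 2026-05-24 through 2026-05-26, 2026-05-29 through 2026-06-01, 2026-06-04 through 2026-06-08.
Merge the second list: 2026-05-15 through 2026-05-27, 2026-05-30 through 2026-06-07.
2026-05-16 through 2026-05-20 meets the second set on 2026-05-16 through 2026-05-20.
2026-05-24 through 2026-05-26 meets the second set on 2026-05-24 through 2026-05-26.
2026-05-29 through 2026-06-01 meets the second set on 2026-05-30 through 2026-06-01.
2026-06-04 through 2026-06-08 meets the second set on 2026-06-04 through 2026-06-07.

2026-05-16 through 2026-05-20, 2026-05-24 through 2026-05-26, 2026-05-30 through 2026-06-01, 2026-06-04 through 2026-06-07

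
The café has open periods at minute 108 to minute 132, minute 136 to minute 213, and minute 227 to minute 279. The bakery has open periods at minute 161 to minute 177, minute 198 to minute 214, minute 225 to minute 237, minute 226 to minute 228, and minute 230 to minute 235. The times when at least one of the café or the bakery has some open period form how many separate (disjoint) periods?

Merge the second list: minute 161 to minute 177, minute 198 to minute 214, minute 225 to minute 237.
A ∪ B = minute 108 to minute 132, minute 136 to minute 214, minute 225 to minute 279.
That is 3 disjoint pieces.

3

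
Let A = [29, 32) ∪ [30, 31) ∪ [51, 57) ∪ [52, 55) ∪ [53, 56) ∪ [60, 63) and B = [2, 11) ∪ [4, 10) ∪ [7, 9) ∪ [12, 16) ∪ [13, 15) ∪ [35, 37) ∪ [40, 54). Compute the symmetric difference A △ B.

[2, 11) ∪ [12, 16) ∪ [29, 32) ∪ [35, 37) ∪ [40, 51) ∪ [54, 57) ∪ [60, 63)

A, merged: [29, 32), [51, 57), [60, 63).
B, merged: [2, 11), [12, 16), [35, 37), [40, 54).
Only in the first: [29, 32), [54, 57), [60, 63).
Only in the second: [2, 11), [12, 16), [35, 37), [40, 51).
Together these are the periods covered by exactly one.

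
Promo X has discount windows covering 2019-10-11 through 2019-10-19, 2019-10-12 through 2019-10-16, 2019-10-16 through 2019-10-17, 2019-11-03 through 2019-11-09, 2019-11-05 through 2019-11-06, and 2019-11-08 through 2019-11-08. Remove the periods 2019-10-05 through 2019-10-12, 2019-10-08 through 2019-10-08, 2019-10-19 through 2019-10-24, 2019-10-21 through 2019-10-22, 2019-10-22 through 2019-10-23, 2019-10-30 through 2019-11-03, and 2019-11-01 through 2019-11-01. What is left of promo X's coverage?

A, merged: 2019-10-11 through 2019-10-19, 2019-11-03 through 2019-11-09.
B, merged: 2019-10-05 through 2019-10-12, 2019-10-19 through 2019-10-24, 2019-10-30 through 2019-11-03.
2019-10-11 through 2019-10-19 with B removed leaves 2019-10-13 through 2019-10-18.
2019-11-03 through 2019-11-09 with B removed leaves 2019-11-04 through 2019-11-09.

2019-10-13 through 2019-10-18, 2019-11-04 through 2019-11-09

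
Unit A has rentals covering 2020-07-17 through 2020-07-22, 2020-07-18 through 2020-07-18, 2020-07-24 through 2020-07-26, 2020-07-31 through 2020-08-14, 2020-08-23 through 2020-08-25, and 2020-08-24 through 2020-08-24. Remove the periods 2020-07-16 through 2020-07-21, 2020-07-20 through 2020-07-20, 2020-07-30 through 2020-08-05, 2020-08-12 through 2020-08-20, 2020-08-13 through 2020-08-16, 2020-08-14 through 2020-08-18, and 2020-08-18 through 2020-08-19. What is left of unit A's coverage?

2020-07-22 through 2020-07-22, 2020-07-24 through 2020-07-26, 2020-08-06 through 2020-08-11, 2020-08-23 through 2020-08-25

First set merges to 2020-07-17 through 2020-07-22, 2020-07-24 through 2020-07-26, 2020-07-31 through 2020-08-14, 2020-08-23 through 2020-08-25.
Second set merges to 2020-07-16 through 2020-07-21, 2020-07-30 through 2020-08-05, 2020-08-12 through 2020-08-20.
2020-07-17 through 2020-07-22 with B removed leaves 2020-07-22 through 2020-07-22.
2020-07-24 through 2020-07-26 is untouched.
2020-07-31 through 2020-08-14 with B removed leaves 2020-08-06 through 2020-08-11.
2020-08-23 through 2020-08-25 is untouched.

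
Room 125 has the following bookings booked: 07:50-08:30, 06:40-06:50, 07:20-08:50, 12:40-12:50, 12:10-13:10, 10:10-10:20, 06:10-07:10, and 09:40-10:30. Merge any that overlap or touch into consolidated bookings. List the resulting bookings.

Sort by start: 06:10-07:10, 06:40-06:50, 07:20-08:50, 07:50-08:30, 09:40-10:30, 10:10-10:20, 12:10-13:10, 12:40-12:50.
06:40-06:50 overlaps/touches 06:10-07:10 → extend to 06:10-07:10.
07:20-08:50 is disjoint → start new block.
07:50-08:30 overlaps/touches 07:20-08:50 → extend to 07:20-08:50.
09:40-10:30 is disjoint → start new block.
10:10-10:20 overlaps/touches 09:40-10:30 → extend to 09:40-10:30.
12:10-13:10 is disjoint → start new block.
12:40-12:50 overlaps/touches 12:10-13:10 → extend to 12:10-13:10.

06:10-07:10, 07:20-08:50, 09:40-10:30, 12:10-13:10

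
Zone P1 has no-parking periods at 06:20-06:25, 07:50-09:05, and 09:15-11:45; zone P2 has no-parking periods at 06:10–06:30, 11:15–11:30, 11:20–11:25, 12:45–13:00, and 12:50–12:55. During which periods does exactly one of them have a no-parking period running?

06:10–06:20, 06:25–06:30, 07:50–09:05, 09:15–11:15, 11:30–11:45, 12:45–13:00

Second set merges to 06:10–06:30, 11:15–11:30, 12:45–13:00.
A \ B = 07:50–09:05, 09:15–11:15, 11:30–11:45.
B \ A = 06:10–06:20, 06:25–06:30, 12:45–13:00.
Union of the two gives the symmetric difference.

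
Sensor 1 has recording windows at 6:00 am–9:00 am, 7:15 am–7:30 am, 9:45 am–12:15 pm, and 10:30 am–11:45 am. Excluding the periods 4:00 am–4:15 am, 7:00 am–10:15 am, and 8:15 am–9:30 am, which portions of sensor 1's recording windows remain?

Merge the first list: 6:00 am-9:00 am, 9:45 am-12:15 pm.
Merge the second list: 4:00 am-4:15 am, 7:00 am-10:15 am.
6:00 am-9:00 am \ B = 6:00 am-7:00 am.
9:45 am-12:15 pm \ B = 10:15 am-12:15 pm.

6:00 am-7:00 am, 10:15 am-12:15 pm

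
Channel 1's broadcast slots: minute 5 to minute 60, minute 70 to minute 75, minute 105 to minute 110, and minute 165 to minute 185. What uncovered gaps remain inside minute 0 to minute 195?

minute 0 to minute 5, minute 60 to minute 70, minute 75 to minute 105, minute 110 to minute 165, minute 185 to minute 195

After merging, the occupied span is minute 5 to minute 60, minute 70 to minute 75, minute 105 to minute 110, minute 165 to minute 185.
Gaps within minute 0 to minute 195: minute 0 to minute 5, minute 60 to minute 70, minute 75 to minute 105, minute 110 to minute 165, minute 185 to minute 195.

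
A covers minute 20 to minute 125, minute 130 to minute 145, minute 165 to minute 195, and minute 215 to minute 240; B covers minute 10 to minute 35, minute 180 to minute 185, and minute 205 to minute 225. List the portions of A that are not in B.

minute 35 to minute 125, minute 130 to minute 145, minute 165 to minute 180, minute 185 to minute 195, minute 225 to minute 240

minute 20 to minute 125 with B removed leaves minute 35 to minute 125.
minute 130 to minute 145 is untouched.
minute 165 to minute 195 with B removed leaves minute 165 to minute 180, minute 185 to minute 195.
minute 215 to minute 240 with B removed leaves minute 225 to minute 240.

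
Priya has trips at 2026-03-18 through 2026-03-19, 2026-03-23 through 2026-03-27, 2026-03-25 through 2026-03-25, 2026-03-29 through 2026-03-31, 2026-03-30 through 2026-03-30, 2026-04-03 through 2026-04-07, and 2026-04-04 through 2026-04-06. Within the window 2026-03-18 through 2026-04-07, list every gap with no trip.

The merged coverage is 2026-03-18 through 2026-03-19, 2026-03-23 through 2026-03-27, 2026-03-29 through 2026-03-31, 2026-04-03 through 2026-04-07.
Gaps within 2026-03-18 through 2026-04-07: 2026-03-20 through 2026-03-22, 2026-03-28 through 2026-03-28, 2026-04-01 through 2026-04-02.

2026-03-20 through 2026-03-22, 2026-03-28 through 2026-03-28, 2026-04-01 through 2026-04-02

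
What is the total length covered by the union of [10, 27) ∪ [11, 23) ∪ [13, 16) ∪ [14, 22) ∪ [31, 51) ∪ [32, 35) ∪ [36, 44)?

37

Merged: [10, 27), [31, 51).
Lengths: 17 + 20 = 37.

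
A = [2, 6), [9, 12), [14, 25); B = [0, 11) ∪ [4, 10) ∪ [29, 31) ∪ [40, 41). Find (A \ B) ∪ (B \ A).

[0, 2) ∪ [6, 9) ∪ [11, 12) ∪ [14, 25) ∪ [29, 31) ∪ [40, 41)

Second set merges to [0, 11), [29, 31), [40, 41).
Only in the first: [11, 12), [14, 25).
Only in the second: [0, 2), [6, 9), [29, 31), [40, 41).
Together these are the periods covered by exactly one.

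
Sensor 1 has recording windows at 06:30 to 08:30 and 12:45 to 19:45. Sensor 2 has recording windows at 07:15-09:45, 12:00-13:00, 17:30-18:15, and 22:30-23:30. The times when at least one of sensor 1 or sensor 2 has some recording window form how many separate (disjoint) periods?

3

A ∪ B = 06:30–09:45, 12:00–19:45, 22:30–23:30.
That is 3 disjoint pieces.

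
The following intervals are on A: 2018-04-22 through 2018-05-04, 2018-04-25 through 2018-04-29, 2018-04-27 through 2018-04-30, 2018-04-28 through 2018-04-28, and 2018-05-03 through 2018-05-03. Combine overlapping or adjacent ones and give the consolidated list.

2018-04-25 through 2018-04-29 overlaps/touches 2018-04-22 through 2018-05-04 → extend to 2018-04-22 through 2018-05-04.
2018-04-27 through 2018-04-30 overlaps/touches 2018-04-22 through 2018-05-04 → extend to 2018-04-22 through 2018-05-04.
2018-04-28 through 2018-04-28 overlaps/touches 2018-04-22 through 2018-05-04 → extend to 2018-04-22 through 2018-05-04.
2018-05-03 through 2018-05-03 overlaps/touches 2018-04-22 through 2018-05-04 → extend to 2018-04-22 through 2018-05-04.

2018-04-22 through 2018-05-04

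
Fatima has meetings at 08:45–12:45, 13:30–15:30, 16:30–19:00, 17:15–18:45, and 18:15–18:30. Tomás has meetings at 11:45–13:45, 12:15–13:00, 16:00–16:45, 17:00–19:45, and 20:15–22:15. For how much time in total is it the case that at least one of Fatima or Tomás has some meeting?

First set merges to 08:45–12:45, 13:30–15:30, 16:30–19:00.
Second set merges to 11:45–13:45, 16:00–16:45, 17:00–19:45, 20:15–22:15.
A ∪ B = 08:45–15:30, 16:00–19:45, 20:15–22:15.
Total: 6 h 45 min + 3 h 45 min + 2 h = 12 h 30 min.

12 h 30 min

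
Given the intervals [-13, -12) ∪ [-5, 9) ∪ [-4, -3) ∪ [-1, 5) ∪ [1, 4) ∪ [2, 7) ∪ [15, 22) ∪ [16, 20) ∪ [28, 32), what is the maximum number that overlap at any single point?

4

At 2, 4 of the intervals are simultaneously active.
No point has more.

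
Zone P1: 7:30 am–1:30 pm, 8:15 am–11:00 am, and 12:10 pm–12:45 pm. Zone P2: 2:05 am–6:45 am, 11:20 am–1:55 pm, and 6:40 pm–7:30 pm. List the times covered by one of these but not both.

First set merges to 7:30 am-1:30 pm.
A but not B: 7:30 am-11:20 am.
B but not A: 2:05 am-6:45 am, 1:30 pm-1:55 pm, 6:40 pm-7:30 pm.
Combining gives A △ B.

2:05 am-6:45 am, 7:30 am-11:20 am, 1:30 pm-1:55 pm, 6:40 pm-7:30 pm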